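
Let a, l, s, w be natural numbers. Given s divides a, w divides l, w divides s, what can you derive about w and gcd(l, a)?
w divides gcd(l, a)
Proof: w divides s and s divides a, therefore w divides a. Since w divides l, w divides gcd(l, a).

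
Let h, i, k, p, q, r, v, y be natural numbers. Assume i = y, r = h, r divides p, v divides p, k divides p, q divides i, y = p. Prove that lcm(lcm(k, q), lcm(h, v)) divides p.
i = y and y = p, thus i = p. q divides i, so q divides p. k divides p, so lcm(k, q) divides p. r = h and r divides p, hence h divides p. Since v divides p, lcm(h, v) divides p. Because lcm(k, q) divides p, lcm(lcm(k, q), lcm(h, v)) divides p.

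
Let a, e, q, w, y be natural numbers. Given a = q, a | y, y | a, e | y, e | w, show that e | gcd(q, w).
y | a and a | y, therefore y = a. a = q, so y = q. Since e | y, e | q. Since e | w, e | gcd(q, w).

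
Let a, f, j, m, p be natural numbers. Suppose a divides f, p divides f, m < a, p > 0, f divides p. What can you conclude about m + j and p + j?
m + j < p + j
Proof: f divides p and p divides f, hence f = p. Since a divides f, a divides p. p > 0, so a ≤ p. Since m < a, m < p. Then m + j < p + j.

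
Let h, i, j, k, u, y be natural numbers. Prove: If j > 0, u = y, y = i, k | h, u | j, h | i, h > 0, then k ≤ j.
k | h and h > 0, hence k ≤ h. u = y and u | j, hence y | j. y = i, so i | j. h | i, so h | j. Since j > 0, h ≤ j. From k ≤ h, k ≤ j.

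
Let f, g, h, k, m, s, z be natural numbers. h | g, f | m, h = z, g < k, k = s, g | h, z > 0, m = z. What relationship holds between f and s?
f < s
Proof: Because m = z and f | m, f | z. From z > 0, f ≤ z. From g | h and h | g, g = h. Since h = z, g = z. g < k, so z < k. Because f ≤ z, f < k. k = s, so f < s.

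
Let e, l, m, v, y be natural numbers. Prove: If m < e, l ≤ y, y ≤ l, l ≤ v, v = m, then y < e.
l ≤ y and y ≤ l, thus l = y. v = m and l ≤ v, so l ≤ m. Because l = y, y ≤ m. Since m < e, y < e.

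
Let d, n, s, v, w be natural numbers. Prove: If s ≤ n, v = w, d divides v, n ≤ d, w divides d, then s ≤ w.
v = w and d divides v, hence d divides w. From w divides d, d = w. From n ≤ d, n ≤ w. s ≤ n, so s ≤ w.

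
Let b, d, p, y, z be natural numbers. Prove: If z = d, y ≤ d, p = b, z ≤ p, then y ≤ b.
z = d and z ≤ p, so d ≤ p. y ≤ d, so y ≤ p. p = b, so y ≤ b.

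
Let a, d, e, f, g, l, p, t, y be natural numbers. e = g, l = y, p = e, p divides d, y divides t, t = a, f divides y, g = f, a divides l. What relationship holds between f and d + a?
f divides d + a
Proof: p = e and e = g, so p = g. Since p divides d, g divides d. Since g = f, f divides d. From t = a and y divides t, y divides a. l = y and a divides l, so a divides y. y divides a, so y = a. Since f divides y, f divides a. Because f divides d, f divides d + a.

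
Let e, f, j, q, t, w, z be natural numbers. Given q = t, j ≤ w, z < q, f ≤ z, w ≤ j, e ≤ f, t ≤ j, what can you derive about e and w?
e < w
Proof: j ≤ w and w ≤ j, thus j = w. q = t and z < q, thus z < t. Since f ≤ z, f < t. Because t ≤ j, f < j. Since j = w, f < w. e ≤ f, so e < w.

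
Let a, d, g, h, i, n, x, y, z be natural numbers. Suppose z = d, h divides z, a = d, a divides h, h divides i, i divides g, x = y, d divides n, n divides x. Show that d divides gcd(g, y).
Since z = d and h divides z, h divides d. Because a = d and a divides h, d divides h. h divides d, so h = d. h divides i and i divides g, so h divides g. Since h = d, d divides g. Since d divides n and n divides x, d divides x. x = y, so d divides y. d divides g, so d divides gcd(g, y).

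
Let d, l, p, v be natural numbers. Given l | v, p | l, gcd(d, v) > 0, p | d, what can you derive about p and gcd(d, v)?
p ≤ gcd(d, v)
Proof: p | l and l | v, thus p | v. Because p | d, p | gcd(d, v). From gcd(d, v) > 0, p ≤ gcd(d, v).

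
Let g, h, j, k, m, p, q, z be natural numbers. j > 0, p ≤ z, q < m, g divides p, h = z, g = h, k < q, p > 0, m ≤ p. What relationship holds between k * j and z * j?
k * j < z * j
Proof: g = h and g divides p, hence h divides p. h = z, so z divides p. Since p > 0, z ≤ p. Since p ≤ z, p = z. q < m and m ≤ p, thus q < p. Since k < q, k < p. p = z, so k < z. Since j > 0, by multiplying by a positive, k * j < z * j.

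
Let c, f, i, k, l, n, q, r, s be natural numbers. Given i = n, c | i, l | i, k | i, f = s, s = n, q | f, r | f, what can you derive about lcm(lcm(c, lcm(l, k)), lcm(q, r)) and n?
lcm(lcm(c, lcm(l, k)), lcm(q, r)) | n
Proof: l | i and k | i, hence lcm(l, k) | i. Since c | i, lcm(c, lcm(l, k)) | i. From i = n, lcm(c, lcm(l, k)) | n. f = s and s = n, therefore f = n. Since q | f and r | f, lcm(q, r) | f. Since f = n, lcm(q, r) | n. lcm(c, lcm(l, k)) | n, so lcm(lcm(c, lcm(l, k)), lcm(q, r)) | n.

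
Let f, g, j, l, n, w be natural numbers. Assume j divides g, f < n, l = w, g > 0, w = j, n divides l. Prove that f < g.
l = w and w = j, so l = j. Since n divides l, n divides j. Since j divides g, n divides g. Since g > 0, n ≤ g. f < n, so f < g.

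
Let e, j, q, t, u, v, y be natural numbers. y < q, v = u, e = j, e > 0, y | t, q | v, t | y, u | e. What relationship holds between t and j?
t < j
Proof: y | t and t | y, so y = t. v = u and q | v, therefore q | u. Since u | e, q | e. e > 0, so q ≤ e. y < q, so y < e. Because y = t, t < e. Since e = j, t < j.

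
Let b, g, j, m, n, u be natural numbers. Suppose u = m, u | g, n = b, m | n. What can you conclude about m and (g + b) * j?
m | (g + b) * j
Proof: u = m and u | g, thus m | g. n = b and m | n, therefore m | b. m | g, so m | g + b. Then m | (g + b) * j.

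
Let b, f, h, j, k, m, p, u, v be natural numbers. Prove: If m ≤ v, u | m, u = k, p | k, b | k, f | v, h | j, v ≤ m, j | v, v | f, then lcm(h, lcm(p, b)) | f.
v | f and f | v, hence v = f. h | j and j | v, therefore h | v. m ≤ v and v ≤ m, hence m = v. Since p | k and b | k, lcm(p, b) | k. u = k and u | m, thus k | m. lcm(p, b) | k, so lcm(p, b) | m. m = v, so lcm(p, b) | v. Since h | v, lcm(h, lcm(p, b)) | v. Since v = f, lcm(h, lcm(p, b)) | f.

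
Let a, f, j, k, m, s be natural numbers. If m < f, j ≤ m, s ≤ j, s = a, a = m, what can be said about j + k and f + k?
j + k < f + k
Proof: From s = a and a = m, s = m. s ≤ j, so m ≤ j. j ≤ m, so m = j. Since m < f, j < f. Then j + k < f + k.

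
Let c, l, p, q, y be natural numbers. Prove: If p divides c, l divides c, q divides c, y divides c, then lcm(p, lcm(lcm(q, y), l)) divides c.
q divides c and y divides c, hence lcm(q, y) divides c. l divides c, so lcm(lcm(q, y), l) divides c. p divides c, so lcm(p, lcm(lcm(q, y), l)) divides c.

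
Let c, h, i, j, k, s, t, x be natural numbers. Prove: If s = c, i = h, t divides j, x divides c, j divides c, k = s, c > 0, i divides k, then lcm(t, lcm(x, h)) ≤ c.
t divides j and j divides c, hence t divides c. Because k = s and s = c, k = c. Since i divides k, i divides c. i = h, so h divides c. Since x divides c, lcm(x, h) divides c. t divides c, so lcm(t, lcm(x, h)) divides c. c > 0, so lcm(t, lcm(x, h)) ≤ c.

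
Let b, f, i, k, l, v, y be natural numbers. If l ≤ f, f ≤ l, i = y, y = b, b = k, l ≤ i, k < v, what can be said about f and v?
f < v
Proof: l ≤ f and f ≤ l, therefore l = f. Because i = y and y = b, i = b. From b = k, i = k. Because l ≤ i, l ≤ k. Since k < v, l < v. l = f, so f < v.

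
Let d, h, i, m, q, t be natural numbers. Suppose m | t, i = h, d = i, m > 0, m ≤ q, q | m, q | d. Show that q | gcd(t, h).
q | m and m > 0, so q ≤ m. m ≤ q, so m = q. m | t, so q | t. d = i and q | d, hence q | i. i = h, so q | h. q | t, so q | gcd(t, h).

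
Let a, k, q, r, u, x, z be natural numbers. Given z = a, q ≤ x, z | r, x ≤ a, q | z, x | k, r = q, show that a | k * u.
r = q and z | r, hence z | q. q | z, so q = z. z = a, so q = a. Since q ≤ x, a ≤ x. x ≤ a, so x = a. Since x | k, a | k. Then a | k * u.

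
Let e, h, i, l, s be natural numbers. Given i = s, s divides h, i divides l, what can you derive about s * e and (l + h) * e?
s * e divides (l + h) * e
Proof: i = s and i divides l, hence s divides l. Because s divides h, s divides l + h. Then s * e divides (l + h) * e.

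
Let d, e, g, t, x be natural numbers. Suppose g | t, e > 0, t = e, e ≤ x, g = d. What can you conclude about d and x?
d ≤ x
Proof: t = e and g | t, thus g | e. e > 0, so g ≤ e. Since g = d, d ≤ e. Since e ≤ x, d ≤ x.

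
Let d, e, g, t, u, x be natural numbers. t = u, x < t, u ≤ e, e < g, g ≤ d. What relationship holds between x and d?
x < d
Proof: t = u and x < t, therefore x < u. Since u ≤ e and e < g, u < g. From g ≤ d, u < d. x < u, so x < d.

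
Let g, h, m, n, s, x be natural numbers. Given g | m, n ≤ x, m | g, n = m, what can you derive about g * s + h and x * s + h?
g * s + h ≤ x * s + h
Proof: m | g and g | m, so m = g. Since n = m, n = g. Because n ≤ x, g ≤ x. Then g * s ≤ x * s. Then g * s + h ≤ x * s + h.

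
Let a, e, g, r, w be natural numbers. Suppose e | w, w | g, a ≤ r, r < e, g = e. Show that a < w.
g = e and w | g, so w | e. e | w, so e = w. a ≤ r and r < e, so a < e. Because e = w, a < w.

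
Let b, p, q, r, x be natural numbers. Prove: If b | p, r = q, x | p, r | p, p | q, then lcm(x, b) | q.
r = q and r | p, therefore q | p. From p | q, p = q. x | p and b | p, thus lcm(x, b) | p. Because p = q, lcm(x, b) | q.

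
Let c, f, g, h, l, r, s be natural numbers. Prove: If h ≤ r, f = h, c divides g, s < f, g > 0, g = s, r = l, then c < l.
From c divides g and g > 0, c ≤ g. Since g = s, c ≤ s. Since s < f, c < f. f = h, so c < h. r = l and h ≤ r, hence h ≤ l. Since c < h, c < l.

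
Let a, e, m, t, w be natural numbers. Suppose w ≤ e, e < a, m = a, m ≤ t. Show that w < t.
w ≤ e and e < a, so w < a. m = a and m ≤ t, hence a ≤ t. Because w < a, w < t.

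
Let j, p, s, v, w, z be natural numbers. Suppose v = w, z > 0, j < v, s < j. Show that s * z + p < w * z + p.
Because s < j and j < v, s < v. v = w, so s < w. z > 0, so s * z < w * z. Then s * z + p < w * z + p.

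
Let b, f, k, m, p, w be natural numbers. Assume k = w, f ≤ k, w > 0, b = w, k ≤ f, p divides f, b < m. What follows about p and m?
p < m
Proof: f ≤ k and k ≤ f, hence f = k. Since k = w, f = w. Since p divides f, p divides w. Since w > 0, p ≤ w. b = w and b < m, thus w < m. Since p ≤ w, p < m.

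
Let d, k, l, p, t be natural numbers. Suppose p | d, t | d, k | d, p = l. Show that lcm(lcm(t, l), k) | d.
p = l and p | d, hence l | d. t | d, so lcm(t, l) | d. From k | d, lcm(lcm(t, l), k) | d.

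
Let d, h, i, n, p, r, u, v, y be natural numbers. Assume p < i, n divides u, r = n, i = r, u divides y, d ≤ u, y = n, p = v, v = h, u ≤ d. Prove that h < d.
Because y = n and u divides y, u divides n. n divides u, so n = u. u ≤ d and d ≤ u, therefore u = d. Since n = u, n = d. i = r and r = n, hence i = n. Because p = v and p < i, v < i. Since i = n, v < n. n = d, so v < d. Since v = h, h < d.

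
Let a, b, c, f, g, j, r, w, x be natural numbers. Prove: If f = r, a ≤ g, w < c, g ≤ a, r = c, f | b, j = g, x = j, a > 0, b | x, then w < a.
From f = r and r = c, f = c. g ≤ a and a ≤ g, thus g = a. j = g, so j = a. From f | b and b | x, f | x. Since x = j, f | j. j = a, so f | a. From f = c, c | a. a > 0, so c ≤ a. Since w < c, w < a.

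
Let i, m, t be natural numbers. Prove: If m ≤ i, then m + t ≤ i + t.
m ≤ i. By adding to both sides, m + t ≤ i + t.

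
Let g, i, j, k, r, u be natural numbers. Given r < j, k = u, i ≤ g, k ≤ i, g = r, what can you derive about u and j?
u < j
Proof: g = r and i ≤ g, so i ≤ r. k ≤ i, so k ≤ r. k = u, so u ≤ r. Since r < j, u < j.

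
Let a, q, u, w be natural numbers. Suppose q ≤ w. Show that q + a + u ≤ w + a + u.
q ≤ w, therefore q + a ≤ w + a. Then q + a + u ≤ w + a + u.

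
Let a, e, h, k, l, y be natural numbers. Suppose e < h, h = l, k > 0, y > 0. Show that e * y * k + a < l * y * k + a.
h = l and e < h, thus e < l. Because y > 0, by multiplying by a positive, e * y < l * y. Since k > 0, by multiplying by a positive, e * y * k < l * y * k. Then e * y * k + a < l * y * k + a.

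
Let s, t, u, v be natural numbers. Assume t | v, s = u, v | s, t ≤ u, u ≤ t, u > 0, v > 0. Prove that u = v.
t ≤ u and u ≤ t, thus t = u. From t | v, u | v. v > 0, so u ≤ v. s = u and v | s, therefore v | u. u > 0, so v ≤ u. u ≤ v, so u = v.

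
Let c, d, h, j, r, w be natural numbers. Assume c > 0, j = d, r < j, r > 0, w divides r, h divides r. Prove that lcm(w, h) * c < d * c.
w divides r and h divides r, hence lcm(w, h) divides r. Since r > 0, lcm(w, h) ≤ r. Since r < j, lcm(w, h) < j. Since j = d, lcm(w, h) < d. Since c > 0, by multiplying by a positive, lcm(w, h) * c < d * c.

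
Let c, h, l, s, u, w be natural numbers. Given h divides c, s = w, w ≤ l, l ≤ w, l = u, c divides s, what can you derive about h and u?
h divides u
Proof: Since w ≤ l and l ≤ w, w = l. Since s = w, s = l. l = u, so s = u. Since c divides s, c divides u. Since h divides c, h divides u.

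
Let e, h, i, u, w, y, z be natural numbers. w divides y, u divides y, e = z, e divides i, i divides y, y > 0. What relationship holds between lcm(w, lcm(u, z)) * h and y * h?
lcm(w, lcm(u, z)) * h ≤ y * h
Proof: e divides i and i divides y, thus e divides y. Since e = z, z divides y. u divides y, so lcm(u, z) divides y. Since w divides y, lcm(w, lcm(u, z)) divides y. y > 0, so lcm(w, lcm(u, z)) ≤ y. By multiplying by a non-negative, lcm(w, lcm(u, z)) * h ≤ y * h.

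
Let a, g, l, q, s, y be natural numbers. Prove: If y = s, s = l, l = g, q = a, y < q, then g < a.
Because y = s and s = l, y = l. l = g, so y = g. Because q = a and y < q, y < a. Since y = g, g < a.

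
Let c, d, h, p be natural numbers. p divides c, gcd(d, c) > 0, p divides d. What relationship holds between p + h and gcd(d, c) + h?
p + h ≤ gcd(d, c) + h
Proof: Because p divides d and p divides c, p divides gcd(d, c). Since gcd(d, c) > 0, p ≤ gcd(d, c). Then p + h ≤ gcd(d, c) + h.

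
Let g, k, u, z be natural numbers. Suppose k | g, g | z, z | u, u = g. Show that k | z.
From u = g and z | u, z | g. g | z, so g = z. k | g, so k | z.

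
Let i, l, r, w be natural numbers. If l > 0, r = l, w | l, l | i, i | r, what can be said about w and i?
w ≤ i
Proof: Because r = l and i | r, i | l. l | i, so l = i. w | l and l > 0, so w ≤ l. Since l = i, w ≤ i.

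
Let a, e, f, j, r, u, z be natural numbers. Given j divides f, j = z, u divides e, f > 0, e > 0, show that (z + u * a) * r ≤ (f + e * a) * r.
j = z and j divides f, hence z divides f. f > 0, so z ≤ f. u divides e and e > 0, thus u ≤ e. By multiplying by a non-negative, u * a ≤ e * a. Since z ≤ f, z + u * a ≤ f + e * a. By multiplying by a non-negative, (z + u * a) * r ≤ (f + e * a) * r.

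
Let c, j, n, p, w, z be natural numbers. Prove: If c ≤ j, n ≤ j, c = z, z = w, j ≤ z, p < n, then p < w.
c = z and c ≤ j, thus z ≤ j. Since j ≤ z, j = z. From z = w, j = w. n ≤ j, so n ≤ w. p < n, so p < w.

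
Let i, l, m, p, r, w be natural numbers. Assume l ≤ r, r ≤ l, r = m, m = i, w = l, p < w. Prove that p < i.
l ≤ r and r ≤ l, hence l = r. r = m, so l = m. Since m = i, l = i. Because w = l and p < w, p < l. From l = i, p < i.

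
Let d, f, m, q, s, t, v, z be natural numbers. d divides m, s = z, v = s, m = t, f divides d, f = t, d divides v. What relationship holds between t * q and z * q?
t * q divides z * q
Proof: Because v = s and s = z, v = z. m = t and d divides m, therefore d divides t. f = t and f divides d, hence t divides d. d divides t, so d = t. d divides v, so t divides v. Since v = z, t divides z. Then t * q divides z * q.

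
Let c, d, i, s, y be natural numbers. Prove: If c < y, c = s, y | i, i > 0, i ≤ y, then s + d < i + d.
y | i and i > 0, so y ≤ i. From i ≤ y, y = i. c = s and c < y, thus s < y. y = i, so s < i. Then s + d < i + d.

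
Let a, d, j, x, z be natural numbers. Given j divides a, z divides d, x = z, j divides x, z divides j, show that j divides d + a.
Since x = z and j divides x, j divides z. Since z divides j, z = j. z divides d, so j divides d. j divides a, so j divides d + a.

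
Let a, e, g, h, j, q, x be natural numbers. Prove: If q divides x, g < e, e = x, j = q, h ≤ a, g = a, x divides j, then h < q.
From j = q and x divides j, x divides q. q divides x, so x = q. e = x and g < e, therefore g < x. Since g = a, a < x. h ≤ a, so h < x. x = q, so h < q.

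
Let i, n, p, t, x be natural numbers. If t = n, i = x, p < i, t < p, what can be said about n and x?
n < x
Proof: Because t = n and t < p, n < p. From i = x and p < i, p < x. Since n < p, n < x.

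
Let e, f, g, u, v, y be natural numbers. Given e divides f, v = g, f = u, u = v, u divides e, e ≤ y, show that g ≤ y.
From u = v and v = g, u = g. f = u and e divides f, so e divides u. Since u divides e, e = u. Since e ≤ y, u ≤ y. u = g, so g ≤ y.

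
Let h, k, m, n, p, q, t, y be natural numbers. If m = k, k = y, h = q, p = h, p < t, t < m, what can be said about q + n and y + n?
q + n < y + n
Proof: Because m = k and k = y, m = y. p < t and t < m, therefore p < m. p = h, so h < m. Since h = q, q < m. m = y, so q < y. Then q + n < y + n.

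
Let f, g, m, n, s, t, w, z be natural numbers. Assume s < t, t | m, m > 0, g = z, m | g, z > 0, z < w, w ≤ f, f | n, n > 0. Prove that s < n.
t | m and m > 0, thus t ≤ m. g = z and m | g, thus m | z. Since z > 0, m ≤ z. f | n and n > 0, hence f ≤ n. Because w ≤ f, w ≤ n. Since z < w, z < n. Because m ≤ z, m < n. Since t ≤ m, t < n. From s < t, s < n.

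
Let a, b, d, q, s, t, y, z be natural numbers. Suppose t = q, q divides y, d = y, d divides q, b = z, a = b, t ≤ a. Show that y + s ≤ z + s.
d = y and d divides q, so y divides q. q divides y, so q = y. Since t = q, t = y. From a = b and t ≤ a, t ≤ b. Since b = z, t ≤ z. t = y, so y ≤ z. Then y + s ≤ z + s.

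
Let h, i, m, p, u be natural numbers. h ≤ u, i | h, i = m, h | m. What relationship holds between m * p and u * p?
m * p ≤ u * p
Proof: i = m and i | h, so m | h. Since h | m, h = m. h ≤ u, so m ≤ u. Then m * p ≤ u * p.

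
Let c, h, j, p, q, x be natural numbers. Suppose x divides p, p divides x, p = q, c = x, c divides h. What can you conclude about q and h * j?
q divides h * j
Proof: From x divides p and p divides x, x = p. p = q, so x = q. c = x and c divides h, so x divides h. Since x = q, q divides h. Then q divides h * j.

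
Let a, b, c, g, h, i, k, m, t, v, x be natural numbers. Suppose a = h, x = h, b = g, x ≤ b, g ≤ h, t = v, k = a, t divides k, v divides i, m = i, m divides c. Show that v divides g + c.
b = g and x ≤ b, thus x ≤ g. Since x = h, h ≤ g. Since g ≤ h, h = g. Because a = h, a = g. From k = a and t divides k, t divides a. From t = v, v divides a. a = g, so v divides g. From m = i and m divides c, i divides c. Since v divides i, v divides c. v divides g, so v divides g + c.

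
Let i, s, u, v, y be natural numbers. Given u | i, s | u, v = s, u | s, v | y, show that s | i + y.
From u | s and s | u, u = s. From u | i, s | i. v = s and v | y, therefore s | y. Since s | i, s | i + y.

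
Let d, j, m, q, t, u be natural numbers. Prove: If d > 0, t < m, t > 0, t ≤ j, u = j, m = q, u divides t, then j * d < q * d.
Since u = j and u divides t, j divides t. t > 0, so j ≤ t. t ≤ j, so t = j. m = q and t < m, so t < q. Since t = j, j < q. Since d > 0, by multiplying by a positive, j * d < q * d.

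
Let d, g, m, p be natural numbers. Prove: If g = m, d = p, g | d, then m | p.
d = p and g | d, therefore g | p. g = m, so m | p.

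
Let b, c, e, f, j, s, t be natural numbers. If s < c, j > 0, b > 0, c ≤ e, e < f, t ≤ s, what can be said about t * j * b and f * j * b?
t * j * b < f * j * b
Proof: t ≤ s and s < c, so t < c. c ≤ e and e < f, hence c < f. Since t < c, t < f. Since j > 0, by multiplying by a positive, t * j < f * j. Since b > 0, by multiplying by a positive, t * j * b < f * j * b.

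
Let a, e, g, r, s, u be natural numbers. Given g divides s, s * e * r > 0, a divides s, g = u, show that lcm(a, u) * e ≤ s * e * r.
g = u and g divides s, therefore u divides s. From a divides s, lcm(a, u) divides s. Then lcm(a, u) * e divides s * e. Then lcm(a, u) * e divides s * e * r. Since s * e * r > 0, lcm(a, u) * e ≤ s * e * r.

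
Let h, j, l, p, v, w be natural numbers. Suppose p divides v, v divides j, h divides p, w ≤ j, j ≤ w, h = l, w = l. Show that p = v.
Since j ≤ w and w ≤ j, j = w. Since w = l, j = l. Since v divides j, v divides l. Because h = l and h divides p, l divides p. Since v divides l, v divides p. Since p divides v, p = v.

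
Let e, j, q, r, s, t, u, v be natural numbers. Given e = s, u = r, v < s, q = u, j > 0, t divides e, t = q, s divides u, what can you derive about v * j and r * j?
v * j < r * j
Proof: t = q and q = u, thus t = u. e = s and t divides e, thus t divides s. t = u, so u divides s. s divides u, so s = u. v < s, so v < u. u = r, so v < r. Since j > 0, by multiplying by a positive, v * j < r * j.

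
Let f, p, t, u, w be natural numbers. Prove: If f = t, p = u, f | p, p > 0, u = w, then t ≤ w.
From p = u and u = w, p = w. Because f | p and p > 0, f ≤ p. p = w, so f ≤ w. Since f = t, t ≤ w.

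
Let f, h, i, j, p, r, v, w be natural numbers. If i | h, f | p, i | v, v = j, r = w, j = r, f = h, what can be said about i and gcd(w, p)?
i | gcd(w, p)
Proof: Because v = j and j = r, v = r. i | v, so i | r. Since r = w, i | w. Since f = h and f | p, h | p. Since i | h, i | p. Since i | w, i | gcd(w, p).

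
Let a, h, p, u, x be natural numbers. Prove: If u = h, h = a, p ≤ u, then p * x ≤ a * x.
Because u = h and h = a, u = a. Since p ≤ u, p ≤ a. By multiplying by a non-negative, p * x ≤ a * x.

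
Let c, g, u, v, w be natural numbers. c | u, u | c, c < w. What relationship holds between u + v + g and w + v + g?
u + v + g < w + v + g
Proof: Since c | u and u | c, c = u. c < w, so u < w. Then u + v < w + v. Then u + v + g < w + v + g.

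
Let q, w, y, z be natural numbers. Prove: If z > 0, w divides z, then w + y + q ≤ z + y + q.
w divides z and z > 0, therefore w ≤ z. Then w + y ≤ z + y. Then w + y + q ≤ z + y + q.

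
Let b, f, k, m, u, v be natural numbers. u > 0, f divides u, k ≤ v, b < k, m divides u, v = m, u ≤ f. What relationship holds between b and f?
b < f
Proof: f divides u and u > 0, therefore f ≤ u. u ≤ f, so u = f. Because v = m and k ≤ v, k ≤ m. b < k, so b < m. Since m divides u and u > 0, m ≤ u. b < m, so b < u. Because u = f, b < f.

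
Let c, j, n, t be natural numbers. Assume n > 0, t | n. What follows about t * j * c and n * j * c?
t * j * c ≤ n * j * c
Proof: Since t | n and n > 0, t ≤ n. Then t * j ≤ n * j. Then t * j * c ≤ n * j * c.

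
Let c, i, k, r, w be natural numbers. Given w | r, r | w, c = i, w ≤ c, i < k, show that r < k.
w | r and r | w, thus w = r. Because c = i and w ≤ c, w ≤ i. w = r, so r ≤ i. Since i < k, r < k.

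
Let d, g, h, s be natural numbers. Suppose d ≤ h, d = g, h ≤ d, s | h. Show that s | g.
h ≤ d and d ≤ h, hence h = d. From d = g, h = g. Since s | h, s | g.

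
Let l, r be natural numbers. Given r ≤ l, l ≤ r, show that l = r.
Because l ≤ r and r ≤ l, by antisymmetry, l = r.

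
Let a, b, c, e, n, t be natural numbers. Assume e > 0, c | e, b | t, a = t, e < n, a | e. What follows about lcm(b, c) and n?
lcm(b, c) < n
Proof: a = t and a | e, therefore t | e. Since b | t, b | e. Since c | e, lcm(b, c) | e. e > 0, so lcm(b, c) ≤ e. e < n, so lcm(b, c) < n.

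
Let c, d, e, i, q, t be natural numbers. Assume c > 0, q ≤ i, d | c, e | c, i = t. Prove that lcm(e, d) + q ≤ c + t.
e | c and d | c, so lcm(e, d) | c. c > 0, so lcm(e, d) ≤ c. Since i = t and q ≤ i, q ≤ t. Since lcm(e, d) ≤ c, lcm(e, d) + q ≤ c + t.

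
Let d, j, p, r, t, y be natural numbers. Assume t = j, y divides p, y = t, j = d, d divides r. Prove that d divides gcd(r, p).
Because y = t and t = j, y = j. Since j = d, y = d. From y divides p, d divides p. Since d divides r, d divides gcd(r, p).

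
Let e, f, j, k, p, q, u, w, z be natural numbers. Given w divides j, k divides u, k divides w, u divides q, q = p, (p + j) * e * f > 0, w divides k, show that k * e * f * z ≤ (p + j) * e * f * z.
Since q = p and u divides q, u divides p. Because k divides u, k divides p. w divides k and k divides w, thus w = k. Since w divides j, k divides j. Since k divides p, k divides p + j. Then k * e divides (p + j) * e. Then k * e * f divides (p + j) * e * f. (p + j) * e * f > 0, so k * e * f ≤ (p + j) * e * f. By multiplying by a non-negative, k * e * f * z ≤ (p + j) * e * f * z.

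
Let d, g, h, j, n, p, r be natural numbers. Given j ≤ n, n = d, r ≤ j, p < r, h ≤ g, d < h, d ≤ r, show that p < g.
r ≤ j and j ≤ n, so r ≤ n. Since n = d, r ≤ d. Since d ≤ r, r = d. p < r, so p < d. Since d < h and h ≤ g, d < g. Because p < d, p < g.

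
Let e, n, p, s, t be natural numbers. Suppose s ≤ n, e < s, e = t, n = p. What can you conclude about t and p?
t < p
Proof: From e = t and e < s, t < s. Since s ≤ n, t < n. Because n = p, t < p.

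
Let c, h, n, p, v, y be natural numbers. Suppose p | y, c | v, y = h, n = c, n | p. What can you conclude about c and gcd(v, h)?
c | gcd(v, h)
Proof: y = h and p | y, so p | h. From n | p, n | h. n = c, so c | h. Since c | v, c | gcd(v, h).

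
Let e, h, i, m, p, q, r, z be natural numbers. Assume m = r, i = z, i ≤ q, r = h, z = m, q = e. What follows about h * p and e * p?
h * p ≤ e * p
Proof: From i = z and z = m, i = m. m = r, so i = r. From r = h, i = h. Because i ≤ q, h ≤ q. Since q = e, h ≤ e. By multiplying by a non-negative, h * p ≤ e * p.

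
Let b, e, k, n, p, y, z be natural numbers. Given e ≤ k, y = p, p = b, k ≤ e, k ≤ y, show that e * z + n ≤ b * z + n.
y = p and p = b, thus y = b. Because k ≤ e and e ≤ k, k = e. k ≤ y, so e ≤ y. Since y = b, e ≤ b. By multiplying by a non-negative, e * z ≤ b * z. Then e * z + n ≤ b * z + n.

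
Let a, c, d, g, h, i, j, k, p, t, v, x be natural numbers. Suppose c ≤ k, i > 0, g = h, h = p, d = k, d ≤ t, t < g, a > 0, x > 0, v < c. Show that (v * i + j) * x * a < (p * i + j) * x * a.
Since g = h and h = p, g = p. d = k and d ≤ t, thus k ≤ t. Since c ≤ k, c ≤ t. t < g, so c < g. g = p, so c < p. Since v < c, v < p. Combined with i > 0, by multiplying by a positive, v * i < p * i. Then v * i + j < p * i + j. Using x > 0, by multiplying by a positive, (v * i + j) * x < (p * i + j) * x. From a > 0, by multiplying by a positive, (v * i + j) * x * a < (p * i + j) * x * a.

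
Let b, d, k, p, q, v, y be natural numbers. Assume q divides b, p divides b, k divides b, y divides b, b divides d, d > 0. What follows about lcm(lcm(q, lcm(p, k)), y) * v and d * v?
lcm(lcm(q, lcm(p, k)), y) * v ≤ d * v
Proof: p divides b and k divides b, hence lcm(p, k) divides b. q divides b, so lcm(q, lcm(p, k)) divides b. From y divides b, lcm(lcm(q, lcm(p, k)), y) divides b. Since b divides d, lcm(lcm(q, lcm(p, k)), y) divides d. Since d > 0, lcm(lcm(q, lcm(p, k)), y) ≤ d. By multiplying by a non-negative, lcm(lcm(q, lcm(p, k)), y) * v ≤ d * v.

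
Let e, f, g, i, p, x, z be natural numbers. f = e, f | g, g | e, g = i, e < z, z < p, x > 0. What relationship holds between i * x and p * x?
i * x < p * x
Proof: Because f = e and f | g, e | g. Because g | e, e = g. Because g = i, e = i. Since e < z and z < p, e < p. Since e = i, i < p. Since x > 0, i * x < p * x.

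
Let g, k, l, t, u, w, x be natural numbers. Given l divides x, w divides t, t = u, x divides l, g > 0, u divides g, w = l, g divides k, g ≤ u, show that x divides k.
l divides x and x divides l, thus l = x. Since w = l, w = x. From u divides g and g > 0, u ≤ g. Since g ≤ u, u = g. t = u and w divides t, so w divides u. Since u = g, w divides g. Since g divides k, w divides k. Since w = x, x divides k.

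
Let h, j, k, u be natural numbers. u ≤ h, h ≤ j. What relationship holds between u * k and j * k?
u * k ≤ j * k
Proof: Because u ≤ h and h ≤ j, u ≤ j. Then u * k ≤ j * k.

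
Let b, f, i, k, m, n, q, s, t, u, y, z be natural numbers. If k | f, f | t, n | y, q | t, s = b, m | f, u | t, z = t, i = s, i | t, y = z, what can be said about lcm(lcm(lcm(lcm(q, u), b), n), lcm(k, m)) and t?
lcm(lcm(lcm(lcm(q, u), b), n), lcm(k, m)) | t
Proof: q | t and u | t, so lcm(q, u) | t. Because i = s and s = b, i = b. Since i | t, b | t. Since lcm(q, u) | t, lcm(lcm(q, u), b) | t. From y = z and z = t, y = t. Since n | y, n | t. lcm(lcm(q, u), b) | t, so lcm(lcm(lcm(q, u), b), n) | t. From k | f and m | f, lcm(k, m) | f. f | t, so lcm(k, m) | t. Since lcm(lcm(lcm(q, u), b), n) | t, lcm(lcm(lcm(lcm(q, u), b), n), lcm(k, m)) | t.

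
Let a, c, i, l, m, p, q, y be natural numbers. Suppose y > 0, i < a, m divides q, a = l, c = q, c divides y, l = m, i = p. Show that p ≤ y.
a = l and l = m, so a = m. Since i = p and i < a, p < a. a = m, so p < m. Because c = q and c divides y, q divides y. m divides q, so m divides y. Because y > 0, m ≤ y. Since p < m, p < y. Then p ≤ y.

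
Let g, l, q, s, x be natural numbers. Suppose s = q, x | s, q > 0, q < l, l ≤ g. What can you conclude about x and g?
x < g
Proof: Because s = q and x | s, x | q. q > 0, so x ≤ q. q < l and l ≤ g, therefore q < g. x ≤ q, so x < g.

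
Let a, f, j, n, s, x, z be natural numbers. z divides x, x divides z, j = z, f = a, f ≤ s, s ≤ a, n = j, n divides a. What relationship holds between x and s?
x divides s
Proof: From z divides x and x divides z, z = x. f = a and f ≤ s, therefore a ≤ s. s ≤ a, so a = s. n = j and n divides a, so j divides a. Since a = s, j divides s. From j = z, z divides s. Because z = x, x divides s.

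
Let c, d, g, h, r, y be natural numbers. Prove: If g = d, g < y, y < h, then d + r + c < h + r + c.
From g < y and y < h, g < h. Since g = d, d < h. Then d + r < h + r. Then d + r + c < h + r + c.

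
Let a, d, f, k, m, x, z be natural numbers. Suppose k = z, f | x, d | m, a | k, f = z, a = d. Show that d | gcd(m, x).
k = z and a | k, thus a | z. a = d, so d | z. f = z and f | x, thus z | x. d | z, so d | x. Since d | m, d | gcd(m, x).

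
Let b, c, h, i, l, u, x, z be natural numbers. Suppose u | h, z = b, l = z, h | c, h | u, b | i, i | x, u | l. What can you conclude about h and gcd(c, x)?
h | gcd(c, x)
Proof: u | h and h | u, hence u = h. l = z and u | l, so u | z. u = h, so h | z. z = b, so h | b. Since b | i, h | i. i | x, so h | x. h | c, so h | gcd(c, x).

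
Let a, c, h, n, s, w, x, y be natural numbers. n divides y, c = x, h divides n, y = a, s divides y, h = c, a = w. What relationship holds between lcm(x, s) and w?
lcm(x, s) divides w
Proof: Since y = a and a = w, y = w. From h divides n and n divides y, h divides y. h = c, so c divides y. Because c = x, x divides y. From s divides y, lcm(x, s) divides y. y = w, so lcm(x, s) divides w.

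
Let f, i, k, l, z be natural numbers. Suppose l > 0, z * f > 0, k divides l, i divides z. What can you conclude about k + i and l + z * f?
k + i ≤ l + z * f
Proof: From k divides l and l > 0, k ≤ l. i divides z, therefore i divides z * f. z * f > 0, so i ≤ z * f. Since k ≤ l, k + i ≤ l + z * f.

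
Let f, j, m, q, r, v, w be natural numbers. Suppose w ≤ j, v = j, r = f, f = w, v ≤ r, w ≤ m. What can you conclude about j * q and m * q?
j * q ≤ m * q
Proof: r = f and f = w, therefore r = w. v ≤ r, so v ≤ w. From v = j, j ≤ w. Since w ≤ j, w = j. w ≤ m, so j ≤ m. Then j * q ≤ m * q.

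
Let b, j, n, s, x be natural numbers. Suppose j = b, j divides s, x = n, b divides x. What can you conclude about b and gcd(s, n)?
b divides gcd(s, n)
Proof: j = b and j divides s, therefore b divides s. x = n and b divides x, hence b divides n. Since b divides s, b divides gcd(s, n).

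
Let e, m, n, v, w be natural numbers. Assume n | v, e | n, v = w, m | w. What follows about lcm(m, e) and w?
lcm(m, e) | w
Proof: v = w and n | v, therefore n | w. e | n, so e | w. m | w, so lcm(m, e) | w.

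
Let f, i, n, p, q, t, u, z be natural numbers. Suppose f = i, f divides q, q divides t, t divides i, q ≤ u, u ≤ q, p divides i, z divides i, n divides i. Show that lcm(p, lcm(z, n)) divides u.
From f = i and f divides q, i divides q. q divides t and t divides i, so q divides i. Because i divides q, i = q. q ≤ u and u ≤ q, so q = u. Since i = q, i = u. z divides i and n divides i, thus lcm(z, n) divides i. p divides i, so lcm(p, lcm(z, n)) divides i. i = u, so lcm(p, lcm(z, n)) divides u.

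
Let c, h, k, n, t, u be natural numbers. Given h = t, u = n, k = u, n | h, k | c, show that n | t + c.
From h = t and n | h, n | t. Since k = u and k | c, u | c. u = n, so n | c. Since n | t, n | t + c.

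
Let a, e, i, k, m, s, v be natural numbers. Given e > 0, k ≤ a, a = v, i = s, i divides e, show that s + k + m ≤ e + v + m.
i = s and i divides e, therefore s divides e. Since e > 0, s ≤ e. Since a = v and k ≤ a, k ≤ v. Then k + m ≤ v + m. Because s ≤ e, s + k + m ≤ e + v + m.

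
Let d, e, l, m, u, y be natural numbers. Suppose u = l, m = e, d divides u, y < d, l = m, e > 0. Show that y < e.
Because l = m and m = e, l = e. From u = l and d divides u, d divides l. Since l = e, d divides e. e > 0, so d ≤ e. y < d, so y < e.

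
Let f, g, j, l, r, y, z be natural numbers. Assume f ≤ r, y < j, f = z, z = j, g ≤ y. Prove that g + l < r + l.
g ≤ y and y < j, so g < j. From f = z and z = j, f = j. Because f ≤ r, j ≤ r. Since g < j, g < r. Then g + l < r + l.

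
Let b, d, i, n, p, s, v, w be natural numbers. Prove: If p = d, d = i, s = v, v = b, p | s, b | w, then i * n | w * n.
s = v and v = b, therefore s = b. p = d and p | s, thus d | s. d = i, so i | s. s = b, so i | b. Since b | w, i | w. Then i * n | w * n.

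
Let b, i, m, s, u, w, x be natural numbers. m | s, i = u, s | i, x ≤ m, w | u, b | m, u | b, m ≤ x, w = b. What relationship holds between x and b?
x = b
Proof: Because x ≤ m and m ≤ x, x = m. From w = b and w | u, b | u. Because u | b, u = b. From i = u and s | i, s | u. m | s, so m | u. u = b, so m | b. Since b | m, m = b. Since x = m, x = b.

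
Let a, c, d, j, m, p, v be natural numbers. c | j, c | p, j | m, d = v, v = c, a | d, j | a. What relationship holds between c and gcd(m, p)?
c | gcd(m, p)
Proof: From j | a and a | d, j | d. Because d = v, j | v. v = c, so j | c. Since c | j, j = c. Since j | m, c | m. Since c | p, c | gcd(m, p).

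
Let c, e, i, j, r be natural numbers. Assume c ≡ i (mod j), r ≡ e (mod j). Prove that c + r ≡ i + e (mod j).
c ≡ i (mod j) and r ≡ e (mod j). By adding congruences, c + r ≡ i + e (mod j).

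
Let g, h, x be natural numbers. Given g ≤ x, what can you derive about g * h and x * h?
g * h ≤ x * h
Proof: Since g ≤ x, by multiplying by a non-negative, g * h ≤ x * h.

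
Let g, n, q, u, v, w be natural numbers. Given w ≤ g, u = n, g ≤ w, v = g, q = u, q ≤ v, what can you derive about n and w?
n ≤ w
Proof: Because q = u and u = n, q = n. g ≤ w and w ≤ g, thus g = w. v = g, so v = w. q ≤ v, so q ≤ w. Since q = n, n ≤ w.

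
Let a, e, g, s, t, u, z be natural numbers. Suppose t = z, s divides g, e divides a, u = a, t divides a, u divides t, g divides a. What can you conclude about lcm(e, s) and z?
lcm(e, s) divides z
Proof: u = a and u divides t, thus a divides t. t divides a, so a = t. Since t = z, a = z. s divides g and g divides a, therefore s divides a. e divides a, so lcm(e, s) divides a. a = z, so lcm(e, s) divides z.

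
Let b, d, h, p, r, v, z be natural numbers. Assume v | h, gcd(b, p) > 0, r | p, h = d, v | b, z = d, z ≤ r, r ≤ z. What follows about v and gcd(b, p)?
v ≤ gcd(b, p)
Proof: Because h = d and v | h, v | d. r ≤ z and z ≤ r, so r = z. Because z = d, r = d. r | p, so d | p. v | d, so v | p. Because v | b, v | gcd(b, p). gcd(b, p) > 0, so v ≤ gcd(b, p).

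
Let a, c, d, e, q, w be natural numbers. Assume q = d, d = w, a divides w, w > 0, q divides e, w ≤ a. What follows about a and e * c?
a divides e * c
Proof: From a divides w and w > 0, a ≤ w. Since w ≤ a, w = a. Since d = w, d = a. Since q = d and q divides e, d divides e. Since d = a, a divides e. Then a divides e * c.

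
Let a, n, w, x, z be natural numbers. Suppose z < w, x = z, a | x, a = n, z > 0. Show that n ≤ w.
Since a = n and a | x, n | x. From x = z, n | z. Since z > 0, n ≤ z. Since z < w, n < w. Then n ≤ w.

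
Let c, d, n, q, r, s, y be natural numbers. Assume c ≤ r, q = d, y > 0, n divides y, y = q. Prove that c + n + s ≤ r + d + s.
y = q and q = d, thus y = d. n divides y and y > 0, thus n ≤ y. Since y = d, n ≤ d. Then n + s ≤ d + s. From c ≤ r, c + n + s ≤ r + d + s.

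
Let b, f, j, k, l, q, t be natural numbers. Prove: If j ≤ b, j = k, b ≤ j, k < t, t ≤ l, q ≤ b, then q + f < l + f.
Since b ≤ j and j ≤ b, b = j. j = k, so b = k. Since q ≤ b, q ≤ k. Since k < t and t ≤ l, k < l. Since q ≤ k, q < l. Then q + f < l + f.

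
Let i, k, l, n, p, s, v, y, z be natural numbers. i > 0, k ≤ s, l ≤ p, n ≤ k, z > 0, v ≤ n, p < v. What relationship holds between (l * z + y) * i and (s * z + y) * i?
(l * z + y) * i < (s * z + y) * i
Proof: v ≤ n and n ≤ k, hence v ≤ k. Since p < v, p < k. Since k ≤ s, p < s. From l ≤ p, l < s. Since z > 0, l * z < s * z. Then l * z + y < s * z + y. i > 0, so (l * z + y) * i < (s * z + y) * i.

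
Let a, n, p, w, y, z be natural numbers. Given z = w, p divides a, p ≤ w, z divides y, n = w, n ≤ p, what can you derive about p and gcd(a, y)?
p divides gcd(a, y)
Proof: Since n = w and n ≤ p, w ≤ p. Since p ≤ w, w = p. z = w, so z = p. Since z divides y, p divides y. p divides a, so p divides gcd(a, y).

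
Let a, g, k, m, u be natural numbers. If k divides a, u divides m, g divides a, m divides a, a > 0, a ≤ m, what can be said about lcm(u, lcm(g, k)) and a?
lcm(u, lcm(g, k)) divides a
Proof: m divides a and a > 0, so m ≤ a. a ≤ m, so m = a. u divides m, so u divides a. g divides a and k divides a, thus lcm(g, k) divides a. u divides a, so lcm(u, lcm(g, k)) divides a.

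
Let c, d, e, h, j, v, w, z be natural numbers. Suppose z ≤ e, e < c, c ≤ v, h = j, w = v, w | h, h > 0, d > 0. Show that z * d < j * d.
Because z ≤ e and e < c, z < c. Because w = v and w | h, v | h. Since h > 0, v ≤ h. h = j, so v ≤ j. Since c ≤ v, c ≤ j. Since z < c, z < j. From d > 0, z * d < j * d.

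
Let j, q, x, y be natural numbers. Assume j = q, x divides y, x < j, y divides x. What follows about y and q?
y < q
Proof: x divides y and y divides x, thus x = y. Because x < j, y < j. Since j = q, y < q.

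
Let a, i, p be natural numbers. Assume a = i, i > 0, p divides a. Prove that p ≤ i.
a = i and p divides a, hence p divides i. Since i > 0, p ≤ i.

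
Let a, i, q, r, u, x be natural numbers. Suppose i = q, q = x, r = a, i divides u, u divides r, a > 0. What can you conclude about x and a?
x ≤ a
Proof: From i = q and q = x, i = x. i divides u and u divides r, so i divides r. r = a, so i divides a. From a > 0, i ≤ a. Since i = x, x ≤ a.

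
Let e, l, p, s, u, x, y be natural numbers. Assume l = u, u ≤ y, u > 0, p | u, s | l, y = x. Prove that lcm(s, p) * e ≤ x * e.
Since l = u and s | l, s | u. p | u, so lcm(s, p) | u. Since u > 0, lcm(s, p) ≤ u. y = x and u ≤ y, therefore u ≤ x. lcm(s, p) ≤ u, so lcm(s, p) ≤ x. Then lcm(s, p) * e ≤ x * e.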